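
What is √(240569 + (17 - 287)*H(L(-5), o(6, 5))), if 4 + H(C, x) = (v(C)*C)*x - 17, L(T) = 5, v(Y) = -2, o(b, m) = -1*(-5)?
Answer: 23*√491 ≈ 509.65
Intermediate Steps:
o(b, m) = 5
H(C, x) = -21 - 2*C*x (H(C, x) = -4 + ((-2*C)*x - 17) = -4 + (-2*C*x - 17) = -4 + (-17 - 2*C*x) = -21 - 2*C*x)
√(240569 + (17 - 287)*H(L(-5), o(6, 5))) = √(240569 + (17 - 287)*(-21 - 2*5*5)) = √(240569 - 270*(-21 - 50)) = √(240569 - 270*(-71)) = √(240569 + 19170) = √259739 = 23*√491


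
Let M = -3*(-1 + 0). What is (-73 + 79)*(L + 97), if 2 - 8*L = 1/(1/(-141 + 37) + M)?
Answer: 362781/622 ≈ 583.25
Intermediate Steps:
M = 3 (M = -3*(-1) = 3)
L = 259/1244 (L = 1/4 - 1/(8*(1/(-141 + 37) + 3)) = 1/4 - 1/(8*(1/(-104) + 3)) = 1/4 - 1/(8*(-1/104 + 3)) = 1/4 - 1/(8*311/104) = 1/4 - 1/8*104/311 = 1/4 - 13/311 = 259/1244 ≈ 0.20820)
(-73 + 79)*(L + 97) = (-73 + 79)*(259/1244 + 97) = 6*(120927/1244) = 362781/622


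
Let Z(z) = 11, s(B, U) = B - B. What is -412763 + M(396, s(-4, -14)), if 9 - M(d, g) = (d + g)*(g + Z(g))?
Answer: -417110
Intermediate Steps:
s(B, U) = 0
M(d, g) = 9 - (11 + g)*(d + g) (M(d, g) = 9 - (d + g)*(g + 11) = 9 - (d + g)*(11 + g) = 9 - (11 + g)*(d + g))
-412763 + M(396, s(-4, -14)) = -412763 + (9 - 1*0**2 - 11*396 - 11*0 - 1*396*0) = -412763 + (9 - 1*0 - 4356 + 0 + 0) = -412763 + (9 + 0 - 4356 + 0 + 0) = -412763 - 4347 = -417110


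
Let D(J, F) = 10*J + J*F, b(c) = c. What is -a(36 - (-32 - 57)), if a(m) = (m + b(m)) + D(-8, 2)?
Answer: -154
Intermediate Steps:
D(J, F) = 10*J + F*J
a(m) = -96 + 2*m (a(m) = (m + m) - 8*(10 + 2) = 2*m - 8*12 = 2*m - 96 = -96 + 2*m)
-a(36 - (-32 - 57)) = -(-96 + 2*(36 - (-32 - 57))) = -(-96 + 2*(36 - 1*(-89))) = -(-96 + 2*(36 + 89)) = -(-96 + 2*125) = -(-96 + 250) = -1*154 = -154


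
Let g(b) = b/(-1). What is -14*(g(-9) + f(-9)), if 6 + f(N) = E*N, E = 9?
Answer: 1092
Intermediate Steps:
g(b) = -b (g(b) = b*(-1) = -b)
f(N) = -6 + 9*N
-14*(g(-9) + f(-9)) = -14*(-1*(-9) + (-6 + 9*(-9))) = -14*(9 + (-6 - 81)) = -14*(9 - 87) = -14*(-78) = 1092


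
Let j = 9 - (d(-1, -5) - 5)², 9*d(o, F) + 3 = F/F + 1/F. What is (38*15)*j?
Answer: -1423898/135 ≈ -10547.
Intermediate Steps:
d(o, F) = -2/9 + 1/(9*F) (d(o, F) = -⅓ + (F/F + 1/F)/9 = -⅓ + (1 + 1/F)/9 = -⅓ + (⅑ + 1/(9*F)) = -2/9 + 1/(9*F))
j = -37471/2025 (j = 9 - ((⅑)*(1 - 2*(-5))/(-5) - 5)² = 9 - ((⅑)*(-⅕)*(1 + 10) - 5)² = 9 - ((⅑)*(-⅕)*11 - 5)² = 9 - (-11/45 - 5)² = 9 - (-236/45)² = 9 - 1*55696/2025 = 9 - 55696/2025 = -37471/2025 ≈ -18.504)
(38*15)*j = (38*15)*(-37471/2025) = 570*(-37471/2025) = -1423898/135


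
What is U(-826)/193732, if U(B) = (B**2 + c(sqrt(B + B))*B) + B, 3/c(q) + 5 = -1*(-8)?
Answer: 24308/6919 ≈ 3.5132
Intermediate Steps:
c(q) = 1 (c(q) = 3/(-5 - 1*(-8)) = 3/(-5 + 8) = 3/3 = 3*(1/3) = 1)
U(B) = B**2 + 2*B (U(B) = (B**2 + 1*B) + B = (B**2 + B) + B = (B + B**2) + B = B**2 + 2*B)
U(-826)/193732 = -826*(2 - 826)/193732 = -826*(-824)*(1/193732) = 680624*(1/193732) = 24308/6919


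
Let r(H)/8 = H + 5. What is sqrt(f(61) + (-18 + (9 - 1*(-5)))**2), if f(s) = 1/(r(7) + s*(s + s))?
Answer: 9*sqrt(11224082)/7538 ≈ 4.0000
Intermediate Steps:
r(H) = 40 + 8*H (r(H) = 8*(H + 5) = 8*(5 + H) = 40 + 8*H)
f(s) = 1/(96 + 2*s**2) (f(s) = 1/((40 + 8*7) + s*(s + s)) = 1/((40 + 56) + s*(2*s)) = 1/(96 + 2*s**2))
sqrt(f(61) + (-18 + (9 - 1*(-5)))**2) = sqrt(1/(2*(48 + 61**2)) + (-18 + (9 - 1*(-5)))**2) = sqrt(1/(2*(48 + 3721)) + (-18 + (9 + 5))**2) = sqrt((1/2)/3769 + (-18 + 14)**2) = sqrt((1/2)*(1/3769) + (-4)**2) = sqrt(1/7538 + 16) = sqrt(120609/7538) = 9*sqrt(11224082)/7538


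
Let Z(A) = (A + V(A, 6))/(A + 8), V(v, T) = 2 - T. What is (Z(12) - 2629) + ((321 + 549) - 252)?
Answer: -10053/5 ≈ -2010.6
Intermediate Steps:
Z(A) = (-4 + A)/(8 + A) (Z(A) = (A + (2 - 1*6))/(A + 8) = (A + (2 - 6))/(8 + A) = (A - 4)/(8 + A) = (-4 + A)/(8 + A))
(Z(12) - 2629) + ((321 + 549) - 252) = ((-4 + 12)/(8 + 12) - 2629) + ((321 + 549) - 252) = (8/20 - 2629) + (870 - 252) = ((1/20)*8 - 2629) + 618 = (⅖ - 2629) + 618 = -13143/5 + 618 = -10053/5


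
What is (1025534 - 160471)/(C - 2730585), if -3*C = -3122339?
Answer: -2595189/5069416 ≈ -0.51193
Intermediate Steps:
C = 3122339/3 (C = -⅓*(-3122339) = 3122339/3 ≈ 1.0408e+6)
(1025534 - 160471)/(C - 2730585) = (1025534 - 160471)/(3122339/3 - 2730585) = 865063/(-5069416/3) = 865063*(-3/5069416) = -2595189/5069416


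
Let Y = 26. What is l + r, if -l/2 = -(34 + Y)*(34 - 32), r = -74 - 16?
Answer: 150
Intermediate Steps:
r = -90
l = 240 (l = -(-2)*(34 + 26)*(34 - 32) = -(-2)*60*2 = -(-2)*120 = -2*(-120) = 240)
l + r = 240 - 90 = 150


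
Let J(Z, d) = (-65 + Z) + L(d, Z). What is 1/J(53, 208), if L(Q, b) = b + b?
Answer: 1/94 ≈ 0.010638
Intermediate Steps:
L(Q, b) = 2*b
J(Z, d) = -65 + 3*Z (J(Z, d) = (-65 + Z) + 2*Z = -65 + 3*Z)
1/J(53, 208) = 1/(-65 + 3*53) = 1/(-65 + 159) = 1/94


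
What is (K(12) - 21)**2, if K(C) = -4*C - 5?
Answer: 5476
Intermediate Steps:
K(C) = -5 - 4*C
(K(12) - 21)**2 = ((-5 - 4*12) - 21)**2 = ((-5 - 48) - 21)**2 = (-53 - 21)**2 = (-74)**2 = 5476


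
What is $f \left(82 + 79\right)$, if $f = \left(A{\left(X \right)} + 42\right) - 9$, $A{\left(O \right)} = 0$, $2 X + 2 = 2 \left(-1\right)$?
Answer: $5313$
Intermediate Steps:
$X = -2$ ($X = -1 + \frac{2 \left(-1\right)}{2} = -1 + \frac{1}{2} \left(-2\right) = -1 - 1 = -2$)
$f = 33$ ($f = \left(0 + 42\right) - 9 = 42 - 9 = 33$)
$f \left(82 + 79\right) = 33 \left(82 + 79\right) = 33 \cdot 161 = 5313$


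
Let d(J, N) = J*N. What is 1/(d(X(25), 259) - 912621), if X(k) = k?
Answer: -1/906146 ≈ -1.1036e-6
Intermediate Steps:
1/(d(X(25), 259) - 912621) = 1/(25*259 - 912621) = 1/(6475 - 912621) = 1/(-906146) = -1/906146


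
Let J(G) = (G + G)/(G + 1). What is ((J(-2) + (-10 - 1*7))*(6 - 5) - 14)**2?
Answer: 729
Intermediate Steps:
J(G) = 2*G/(1 + G) (J(G) = (2*G)/(1 + G) = 2*G/(1 + G))
((J(-2) + (-10 - 1*7))*(6 - 5) - 14)**2 = ((2*(-2)/(1 - 2) + (-10 - 1*7))*(6 - 5) - 14)**2 = ((2*(-2)/(-1) + (-10 - 7))*1 - 14)**2 = ((2*(-2)*(-1) - 17)*1 - 14)**2 = ((4 - 17)*1 - 14)**2 = (-13*1 - 14)**2 = (-13 - 14)**2 = (-27)**2 = 729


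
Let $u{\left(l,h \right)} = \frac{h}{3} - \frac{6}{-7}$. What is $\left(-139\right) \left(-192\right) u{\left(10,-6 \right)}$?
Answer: $- \frac{213504}{7} \approx -30501.0$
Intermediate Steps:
$u{\left(l,h \right)} = \frac{6}{7} + \frac{h}{3}$ ($u{\left(l,h \right)} = h \frac{1}{3} - - \frac{6}{7} = \frac{h}{3} + \frac{6}{7} = \frac{6}{7} + \frac{h}{3}$)
$\left(-139\right) \left(-192\right) u{\left(10,-6 \right)} = \left(-139\right) \left(-192\right) \left(\frac{6}{7} + \frac{1}{3} \left(-6\right)\right) = 26688 \left(\frac{6}{7} - 2\right) = 26688 \left(- \frac{8}{7}\right) = - \frac{213504}{7}$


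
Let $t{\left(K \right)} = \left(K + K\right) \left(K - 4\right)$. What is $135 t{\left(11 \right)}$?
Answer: $20790$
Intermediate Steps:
$t{\left(K \right)} = 2 K \left(-4 + K\right)$
$135 t{\left(11 \right)} = 135 \cdot 2 \cdot 11 \left(-4 + 11\right) = 135 \cdot 2 \cdot 11 \cdot 7 = 135 \cdot 154 = 20790$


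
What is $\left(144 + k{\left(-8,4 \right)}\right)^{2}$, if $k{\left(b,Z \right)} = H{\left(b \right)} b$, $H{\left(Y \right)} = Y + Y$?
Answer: $73984$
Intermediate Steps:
$H{\left(Y \right)} = 2 Y$
$k{\left(b,Z \right)} = 2 b^{2}$ ($k{\left(b,Z \right)} = 2 b b = 2 b^{2}$)
$\left(144 + k{\left(-8,4 \right)}\right)^{2} = \left(144 + 2 \left(-8\right)^{2}\right)^{2} = \left(144 + 2 \cdot 64\right)^{2} = \left(144 + 128\right)^{2} = 272^{2} = 73984$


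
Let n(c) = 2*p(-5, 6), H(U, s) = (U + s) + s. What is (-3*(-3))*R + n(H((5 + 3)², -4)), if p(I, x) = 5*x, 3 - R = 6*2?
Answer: -21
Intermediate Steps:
R = -9 (R = 3 - 6*2 = 3 - 1*12 = 3 - 12 = -9)
H(U, s) = U + 2*s
n(c) = 60 (n(c) = 2*(5*6) = 2*30 = 60)
(-3*(-3))*R + n(H((5 + 3)², -4)) = -3*(-3)*(-9) + 60 = 9*(-9) + 60 = -81 + 60 = -21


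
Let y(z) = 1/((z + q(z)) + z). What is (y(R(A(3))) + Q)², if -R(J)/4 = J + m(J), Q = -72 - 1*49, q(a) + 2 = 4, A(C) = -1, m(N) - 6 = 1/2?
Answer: 25836889/1764 ≈ 14647.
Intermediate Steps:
m(N) = 13/2 (m(N) = 6 + 1/2 = 6 + 1*(½) = 6 + ½ = 13/2)
q(a) = 2 (q(a) = -2 + 4 = 2)
Q = -121 (Q = -72 - 49 = -121)
R(J) = -26 - 4*J (R(J) = -4*(J + 13/2) = -4*(13/2 + J) = -26 - 4*J)
y(z) = 1/(2 + 2*z) (y(z) = 1/((z + 2) + z) = 1/((2 + z) + z) = 1/(2 + 2*z))
(y(R(A(3))) + Q)² = (1/(2*(1 + (-26 - 4*(-1)))) - 121)² = (1/(2*(1 + (-26 + 4))) - 121)² = (1/(2*(1 - 22)) - 121)² = ((½)/(-21) - 121)² = ((½)*(-1/21) - 121)² = (-1/42 - 121)² = (-5083/42)² = 25836889/1764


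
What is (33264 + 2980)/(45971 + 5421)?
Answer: 9061/12848 ≈ 0.70525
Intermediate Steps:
(33264 + 2980)/(45971 + 5421) = 36244/51392 = 36244*(1/51392) = 9061/12848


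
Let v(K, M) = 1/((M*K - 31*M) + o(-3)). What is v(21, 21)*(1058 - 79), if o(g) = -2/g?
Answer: -2937/628 ≈ -4.6768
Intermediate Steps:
v(K, M) = 1/(⅔ - 31*M + K*M) (v(K, M) = 1/((M*K - 31*M) - 2/(-3)) = 1/((K*M - 31*M) - 2*(-⅓)) = 1/((-31*M + K*M) + ⅔) = 1/(⅔ - 31*M + K*M))
v(21, 21)*(1058 - 79) = (3/(2 - 93*21 + 3*21*21))*(1058 - 79) = (3/(2 - 1953 + 1323))*979 = (3/(-628))*979 = (3*(-1/628))*979 = -3/628*979 = -2937/628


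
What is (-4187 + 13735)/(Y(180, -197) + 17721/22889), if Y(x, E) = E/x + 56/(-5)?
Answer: -5619707280/6780511 ≈ -828.80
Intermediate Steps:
Y(x, E) = -56/5 + E/x (Y(x, E) = E/x + 56*(-⅕) = E/x - 56/5 = -56/5 + E/x)
(-4187 + 13735)/(Y(180, -197) + 17721/22889) = (-4187 + 13735)/((-56/5 - 197/180) + 17721/22889) = 9548/((-56/5 - 197*1/180) + 17721*(1/22889)) = 9548/((-56/5 - 197/180) + 17721/22889) = 9548/(-2213/180 + 17721/22889) = 9548/(-47463577/4120020) = 9548*(-4120020/47463577) = -5619707280/6780511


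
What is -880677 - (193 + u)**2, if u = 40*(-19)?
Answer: -1202166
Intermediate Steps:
u = -760
-880677 - (193 + u)**2 = -880677 - (193 - 760)**2 = -880677 - 1*(-567)**2 = -880677 - 1*321489 = -880677 - 321489 = -1202166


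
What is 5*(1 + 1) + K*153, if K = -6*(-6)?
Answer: 5518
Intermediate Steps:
K = 36
5*(1 + 1) + K*153 = 5*(1 + 1) + 36*153 = 5*2 + 5508 = 10 + 5508 = 5518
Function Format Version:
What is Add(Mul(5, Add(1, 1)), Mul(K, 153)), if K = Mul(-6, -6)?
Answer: 5518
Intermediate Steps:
K = 36
Add(Mul(5, Add(1, 1)), Mul(K, 153)) = Add(Mul(5, Add(1, 1)), Mul(36, 153)) = Add(Mul(5, 2), 5508) = Add(10, 5508) = 5518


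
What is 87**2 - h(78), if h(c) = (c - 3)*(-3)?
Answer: 7794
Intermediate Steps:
h(c) = 9 - 3*c (h(c) = (-3 + c)*(-3) = 9 - 3*c)
87**2 - h(78) = 87**2 - (9 - 3*78) = 7569 - (9 - 234) = 7569 - 1*(-225) = 7569 + 225 = 7794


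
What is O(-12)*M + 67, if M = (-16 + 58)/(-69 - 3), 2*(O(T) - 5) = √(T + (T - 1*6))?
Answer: 769/12 - 7*I*√30/24 ≈ 64.083 - 1.5975*I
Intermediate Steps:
O(T) = 5 + √(-6 + 2*T)/2 (O(T) = 5 + √(T + (T - 1*6))/2 = 5 + √(T + (T - 6))/2 = 5 + √(T + (-6 + T))/2 = 5 + √(-6 + 2*T)/2)
M = -7/12 (M = 42/(-72) = 42*(-1/72) = -7/12 ≈ -0.58333)
O(-12)*M + 67 = (5 + √(-6 + 2*(-12))/2)*(-7/12) + 67 = (5 + √(-6 - 24)/2)*(-7/12) + 67 = (5 + √(-30)/2)*(-7/12) + 67 = (5 + (I*√30)/2)*(-7/12) + 67 = (5 + I*√30/2)*(-7/12) + 67 = (-35/12 - 7*I*√30/24) + 67 = 769/12 - 7*I*√30/24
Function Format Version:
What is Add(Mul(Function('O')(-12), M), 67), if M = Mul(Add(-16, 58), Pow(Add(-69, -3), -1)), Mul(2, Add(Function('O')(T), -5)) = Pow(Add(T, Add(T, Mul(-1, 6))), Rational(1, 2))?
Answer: Add(Rational(769, 12), Mul(Rational(-7, 24), I, Pow(30, Rational(1, 2)))) ≈ Add(64.083, Mul(-1.5975, I))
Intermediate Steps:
Function('O')(T) = Add(5, Mul(Rational(1, 2), Pow(Add(-6, Mul(2, T)), Rational(1, 2)))) (Function('O')(T) = Add(5, Mul(Rational(1, 2), Pow(Add(T, Add(T, Mul(-1, 6))), Rational(1, 2)))) = Add(5, Mul(Rational(1, 2), Pow(Add(T, Add(T, -6)), Rational(1, 2)))) = Add(5, Mul(Rational(1, 2), Pow(Add(T, Add(-6, T)), Rational(1, 2)))) = Add(5, Mul(Rational(1, 2), Pow(Add(-6, Mul(2, T)), Rational(1, 2)))))
M = Rational(-7, 12) (M = Mul(42, Pow(-72, -1)) = Mul(42, Rational(-1, 72)) = Rational(-7, 12) ≈ -0.58333)
Add(Mul(Function('O')(-12), M), 67) = Add(Mul(Add(5, Mul(Rational(1, 2), Pow(Add(-6, Mul(2, -12)), Rational(1, 2)))), Rational(-7, 12)), 67) = Add(Mul(Add(5, Mul(Rational(1, 2), Pow(Add(-6, -24), Rational(1, 2)))), Rational(-7, 12)), 67) = Add(Mul(Add(5, Mul(Rational(1, 2), Pow(-30, Rational(1, 2)))), Rational(-7, 12)), 67) = Add(Mul(Add(5, Mul(Rational(1, 2), Mul(I, Pow(30, Rational(1, 2))))), Rational(-7, 12)), 67) = Add(Mul(Add(5, Mul(Rational(1, 2), I, Pow(30, Rational(1, 2)))), Rational(-7, 12)), 67) = Add(Add(Rational(-35, 12), Mul(Rational(-7, 24), I, Pow(30, Rational(1, 2)))), 67) = Add(Rational(769, 12), Mul(Rational(-7, 24), I, Pow(30, Rational(1, 2))))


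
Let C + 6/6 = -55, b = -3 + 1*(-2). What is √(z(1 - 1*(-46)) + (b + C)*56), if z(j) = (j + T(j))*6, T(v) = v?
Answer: 2*I*√713 ≈ 53.404*I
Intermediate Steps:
b = -5 (b = -3 - 2 = -5)
C = -56 (C = -1 - 55 = -56)
z(j) = 12*j (z(j) = (j + j)*6 = (2*j)*6 = 12*j)
√(z(1 - 1*(-46)) + (b + C)*56) = √(12*(1 - 1*(-46)) + (-5 - 56)*56) = √(12*(1 + 46) - 61*56) = √(12*47 - 3416) = √(564 - 3416) = √(-2852) = 2*I*√713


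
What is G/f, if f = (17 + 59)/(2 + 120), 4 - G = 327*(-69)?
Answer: 1376587/38 ≈ 36226.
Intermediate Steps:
G = 22567 (G = 4 - 327*(-69) = 4 - 1*(-22563) = 4 + 22563 = 22567)
f = 38/61 (f = 76/122 = 76*(1/122) = 38/61 ≈ 0.62295)
G/f = 22567/(38/61) = 22567*(61/38) = 1376587/38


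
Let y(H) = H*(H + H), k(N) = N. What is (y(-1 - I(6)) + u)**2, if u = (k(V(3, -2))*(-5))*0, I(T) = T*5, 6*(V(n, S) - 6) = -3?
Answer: 3694084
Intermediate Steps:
V(n, S) = 11/2 (V(n, S) = 6 + (1/6)*(-3) = 6 - 1/2 = 11/2)
I(T) = 5*T
y(H) = 2*H**2 (y(H) = H*(2*H) = 2*H**2)
u = 0 (u = ((11/2)*(-5))*0 = -55/2*0 = 0)
(y(-1 - I(6)) + u)**2 = (2*(-1 - 5*6)**2 + 0)**2 = (2*(-1 - 1*30)**2 + 0)**2 = (2*(-1 - 30)**2 + 0)**2 = (2*(-31)**2 + 0)**2 = (2*961 + 0)**2 = (1922 + 0)**2 = 1922**2 = 3694084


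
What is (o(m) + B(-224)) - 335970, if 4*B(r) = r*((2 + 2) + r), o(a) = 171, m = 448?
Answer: -323479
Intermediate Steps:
B(r) = r*(4 + r)/4 (B(r) = (r*((2 + 2) + r))/4 = (r*(4 + r))/4 = r*(4 + r)/4)
(o(m) + B(-224)) - 335970 = (171 + (¼)*(-224)*(4 - 224)) - 335970 = (171 + (¼)*(-224)*(-220)) - 335970 = (171 + 12320) - 335970 = 12491 - 335970 = -323479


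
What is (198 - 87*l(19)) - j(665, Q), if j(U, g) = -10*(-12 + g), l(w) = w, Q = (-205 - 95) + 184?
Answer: -2735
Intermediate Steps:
Q = -116 (Q = -300 + 184 = -116)
j(U, g) = 120 - 10*g
(198 - 87*l(19)) - j(665, Q) = (198 - 87*19) - (120 - 10*(-116)) = (198 - 1653) - (120 + 1160) = -1455 - 1*1280 = -1455 - 1280 = -2735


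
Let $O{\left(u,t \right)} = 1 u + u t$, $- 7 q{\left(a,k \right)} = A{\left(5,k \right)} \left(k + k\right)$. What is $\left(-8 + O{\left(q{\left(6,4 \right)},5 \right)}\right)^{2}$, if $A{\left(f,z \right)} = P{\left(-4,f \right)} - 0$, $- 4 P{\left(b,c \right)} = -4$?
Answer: $\frac{10816}{49} \approx 220.73$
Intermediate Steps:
$P{\left(b,c \right)} = 1$ ($P{\left(b,c \right)} = \left(- \frac{1}{4}\right) \left(-4\right) = 1$)
$A{\left(f,z \right)} = 1$ ($A{\left(f,z \right)} = 1 - 0 = 1 + 0 = 1$)
$q{\left(a,k \right)} = - \frac{2 k}{7}$ ($q{\left(a,k \right)} = - \frac{1 \left(k + k\right)}{7} = - \frac{1 \cdot 2 k}{7} = - \frac{2 k}{7}$)
$O{\left(u,t \right)} = u + t u$
$\left(-8 + O{\left(q{\left(6,4 \right)},5 \right)}\right)^{2} = \left(-8 + \left(- \frac{2}{7}\right) 4 \left(1 + 5\right)\right)^{2} = \left(-8 - \frac{48}{7}\right)^{2} = \left(- \frac{104}{7}\right)^{2} = \frac{10816}{49}$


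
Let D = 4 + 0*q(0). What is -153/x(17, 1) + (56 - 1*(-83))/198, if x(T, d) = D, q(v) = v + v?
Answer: -14869/396 ≈ -37.548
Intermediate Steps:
q(v) = 2*v
D = 4 (D = 4 + 0*(2*0) = 4 + 0*0 = 4 + 0 = 4)
x(T, d) = 4
-153/x(17, 1) + (56 - 1*(-83))/198 = -153/4 + (56 - 1*(-83))/198 = -153*¼ + (56 + 83)*(1/198) = -153/4 + 139*(1/198) = -153/4 + 139/198 = -14869/396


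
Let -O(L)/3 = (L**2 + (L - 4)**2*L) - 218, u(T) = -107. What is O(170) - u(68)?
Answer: -14139499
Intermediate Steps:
O(L) = 654 - 3*L**2 - 3*L*(-4 + L)**2 (O(L) = -3*((L**2 + (L - 4)**2*L) - 218) = -3*((L**2 + (-4 + L)**2*L) - 218) = -3*((L**2 + L*(-4 + L)**2) - 218) = -3*(-218 + L**2 + L*(-4 + L)**2) = 654 - 3*L**2 - 3*L*(-4 + L)**2)
O(170) - u(68) = (654 - 3*170**2 - 3*170*(-4 + 170)**2) - 1*(-107) = (654 - 3*28900 - 3*170*166**2) + 107 = (654 - 86700 - 3*170*27556) + 107 = (654 - 86700 - 14053560) + 107 = -14139606 + 107 = -14139499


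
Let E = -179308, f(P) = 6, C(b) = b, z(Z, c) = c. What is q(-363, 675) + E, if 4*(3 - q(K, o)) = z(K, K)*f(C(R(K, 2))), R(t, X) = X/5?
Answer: -357521/2 ≈ -1.7876e+5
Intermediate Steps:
R(t, X) = X/5 (R(t, X) = X*(1/5) = X/5)
q(K, o) = 3 - 3*K/2 (q(K, o) = 3 - K*6/4 = 3 - 3*K/2)
q(-363, 675) + E = (3 - 3/2*(-363)) - 179308 = (3 + 1089/2) - 179308 = 1095/2 - 179308 = -357521/2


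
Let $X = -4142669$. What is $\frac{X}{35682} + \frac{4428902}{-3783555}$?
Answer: $- \frac{5277349363153}{45001603170} \approx -117.27$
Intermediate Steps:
$\frac{X}{35682} + \frac{4428902}{-3783555} = - \frac{4142669}{35682} + \frac{4428902}{-3783555} = \left(-4142669\right) \frac{1}{35682} + 4428902 \left(- \frac{1}{3783555}\right) = - \frac{4142669}{35682} - \frac{4428902}{3783555} = - \frac{5277349363153}{45001603170}$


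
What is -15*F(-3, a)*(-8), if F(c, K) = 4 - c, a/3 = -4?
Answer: 840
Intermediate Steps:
a = -12 (a = 3*(-4) = -12)
-15*F(-3, a)*(-8) = -15*(4 - 1*(-3))*(-8) = -15*(4 + 3)*(-8) = -15*7*(-8) = -105*(-8) = 840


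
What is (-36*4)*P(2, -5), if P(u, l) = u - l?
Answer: -1008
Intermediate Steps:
(-36*4)*P(2, -5) = (-36*4)*(2 - 1*(-5)) = -144*(2 + 5) = -144*7 = -1008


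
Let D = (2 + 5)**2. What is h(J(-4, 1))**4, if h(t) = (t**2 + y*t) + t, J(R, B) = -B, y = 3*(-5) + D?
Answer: 1336336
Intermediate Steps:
D = 49 (D = 7**2 = 49)
y = 34 (y = 3*(-5) + 49 = -15 + 49 = 34)
h(t) = t**2 + 35*t (h(t) = (t**2 + 34*t) + t = t**2 + 35*t)
h(J(-4, 1))**4 = ((-1*1)*(35 - 1*1))**4 = (-(35 - 1))**4 = (-1*34)**4 = (-34)**4 = 1336336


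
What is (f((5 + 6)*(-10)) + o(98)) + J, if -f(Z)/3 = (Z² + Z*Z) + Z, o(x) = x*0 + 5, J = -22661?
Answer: -94926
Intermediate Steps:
o(x) = 5 (o(x) = 0 + 5 = 5)
f(Z) = -6*Z² - 3*Z (f(Z) = -3*((Z² + Z*Z) + Z) = -3*((Z² + Z²) + Z) = -3*(2*Z² + Z) = -3*(Z + 2*Z²) = -6*Z² - 3*Z)
(f((5 + 6)*(-10)) + o(98)) + J = (-3*(5 + 6)*(-10)*(1 + 2*((5 + 6)*(-10))) + 5) - 22661 = (-3*11*(-10)*(1 + 2*(11*(-10))) + 5) - 22661 = (-3*(-110)*(1 + 2*(-110)) + 5) - 22661 = (-3*(-110)*(1 - 220) + 5) - 22661 = (-3*(-110)*(-219) + 5) - 22661 = (-72270 + 5) - 22661 = -72265 - 22661 = -94926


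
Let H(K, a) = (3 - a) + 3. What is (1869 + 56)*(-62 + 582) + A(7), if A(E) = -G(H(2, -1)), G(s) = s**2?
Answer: 1000951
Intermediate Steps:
H(K, a) = 6 - a
A(E) = -49 (A(E) = -(6 - 1*(-1))**2 = -(6 + 1)**2 = -1*7**2 = -1*49 = -49)
(1869 + 56)*(-62 + 582) + A(7) = (1869 + 56)*(-62 + 582) - 49 = 1925*520 - 49 = 1001000 - 49 = 1000951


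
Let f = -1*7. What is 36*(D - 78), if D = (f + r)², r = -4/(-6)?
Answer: -1364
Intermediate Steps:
f = -7
r = ⅔ (r = -4*(-⅙) = ⅔ ≈ 0.66667)
D = 361/9 (D = (-7 + ⅔)² = (-19/3)² = 361/9 ≈ 40.111)
36*(D - 78) = 36*(361/9 - 78) = 36*(-341/9) = -1364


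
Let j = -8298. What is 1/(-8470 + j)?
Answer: -1/16768 ≈ -5.9637e-5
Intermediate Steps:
1/(-8470 + j) = 1/(-8470 - 8298) = 1/(-16768) = -1/16768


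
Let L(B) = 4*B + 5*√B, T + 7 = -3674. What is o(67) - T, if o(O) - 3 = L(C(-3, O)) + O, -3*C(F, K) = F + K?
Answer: 10997/3 + 40*I*√3/3 ≈ 3665.7 + 23.094*I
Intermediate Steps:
T = -3681 (T = -7 - 3674 = -3681)
C(F, K) = -F/3 - K/3 (C(F, K) = -(F + K)/3 = -F/3 - K/3)
o(O) = 7 + 5*√(1 - O/3) - O/3 (o(O) = 3 + ((4*(-⅓*(-3) - O/3) + 5*√(-⅓*(-3) - O/3)) + O) = 3 + ((4*(1 - O/3) + 5*√(1 - O/3)) + O) = 3 + (((4 - 4*O/3) + 5*√(1 - O/3)) + O) = 3 + ((4 + 5*√(1 - O/3) - 4*O/3) + O) = 3 + (4 + 5*√(1 - O/3) - O/3) = 7 + 5*√(1 - O/3) - O/3)
o(67) - T = (7 - ⅓*67 + 5*√(9 - 3*67)/3) - 1*(-3681) = (7 - 67/3 + 5*√(9 - 201)/3) + 3681 = (7 - 67/3 + 5*√(-192)/3) + 3681 = (7 - 67/3 + 5*(8*I*√3)/3) + 3681 = (7 - 67/3 + 40*I*√3/3) + 3681 = (-46/3 + 40*I*√3/3) + 3681 = 10997/3 + 40*I*√3/3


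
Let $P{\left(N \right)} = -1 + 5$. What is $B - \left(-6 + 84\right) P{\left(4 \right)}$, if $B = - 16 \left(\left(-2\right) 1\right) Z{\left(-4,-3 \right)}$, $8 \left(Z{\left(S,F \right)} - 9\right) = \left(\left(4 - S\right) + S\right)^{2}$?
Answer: $40$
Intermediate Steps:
$P{\left(N \right)} = 4$
$Z{\left(S,F \right)} = 11$ ($Z{\left(S,F \right)} = 9 + \frac{\left(\left(4 - S\right) + S\right)^{2}}{8} = 9 + \frac{4^{2}}{8} = 9 + \frac{1}{8} \cdot 16 = 9 + 2 = 11$)
$B = 352$ ($B = - 16 \left(\left(-2\right) 1\right) 11 = \left(-16\right) \left(-2\right) 11 = 32 \cdot 11 = 352$)
$B - \left(-6 + 84\right) P{\left(4 \right)} = 352 - \left(-6 + 84\right) 4 = 352 - 78 \cdot 4 = 352 - 312 = 40$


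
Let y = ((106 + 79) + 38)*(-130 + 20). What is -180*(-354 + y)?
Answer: 4479120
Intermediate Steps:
y = -24530 (y = (185 + 38)*(-110) = 223*(-110) = -24530)
-180*(-354 + y) = -180*(-354 - 24530) = -180*(-24884) = 4479120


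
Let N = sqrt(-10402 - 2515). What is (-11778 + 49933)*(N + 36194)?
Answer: 1380982070 + 38155*I*sqrt(12917) ≈ 1.381e+9 + 4.3364e+6*I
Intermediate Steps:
N = I*sqrt(12917) (N = sqrt(-12917) = I*sqrt(12917) ≈ 113.65*I)
(-11778 + 49933)*(N + 36194) = (-11778 + 49933)*(I*sqrt(12917) + 36194) = 38155*(36194 + I*sqrt(12917)) = 1380982070 + 38155*I*sqrt(12917)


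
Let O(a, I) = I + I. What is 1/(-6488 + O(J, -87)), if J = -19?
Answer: -1/6662 ≈ -0.00015010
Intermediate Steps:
O(a, I) = 2*I
1/(-6488 + O(J, -87)) = 1/(-6488 + 2*(-87)) = 1/(-6488 - 174) = 1/(-6662) = -1/6662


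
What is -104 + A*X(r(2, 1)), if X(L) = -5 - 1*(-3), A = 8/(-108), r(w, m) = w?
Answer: -2804/27 ≈ -103.85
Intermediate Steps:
A = -2/27 (A = 8*(-1/108) = -2/27 ≈ -0.074074)
X(L) = -2 (X(L) = -5 + 3 = -2)
-104 + A*X(r(2, 1)) = -104 - 2/27*(-2) = -104 + 4/27 = -2804/27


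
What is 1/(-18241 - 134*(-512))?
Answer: 1/50367 ≈ 1.9854e-5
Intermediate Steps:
1/(-18241 - 134*(-512)) = 1/(-18241 + 68608) = 1/50367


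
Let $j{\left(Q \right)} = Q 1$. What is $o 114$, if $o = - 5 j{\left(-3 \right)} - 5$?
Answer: $1140$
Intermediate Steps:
$j{\left(Q \right)} = Q$
$o = 10$ ($o = \left(-5\right) \left(-3\right) - 5 = 15 - 5 = 10$)
$o 114 = 10 \cdot 114 = 1140$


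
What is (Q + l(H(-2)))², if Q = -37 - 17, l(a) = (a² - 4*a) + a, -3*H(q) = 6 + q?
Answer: 188356/81 ≈ 2325.4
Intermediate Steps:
H(q) = -2 - q/3 (H(q) = -(6 + q)/3 = -2 - q/3)
l(a) = a² - 3*a
Q = -54
(Q + l(H(-2)))² = (-54 + (-2 - ⅓*(-2))*(-3 + (-2 - ⅓*(-2))))² = (-54 + (-2 + ⅔)*(-3 + (-2 + ⅔)))² = (-54 - 4*(-3 - 4/3)/3)² = (-54 - 4/3*(-13/3))² = (-54 + 52/9)² = (-434/9)² = 188356/81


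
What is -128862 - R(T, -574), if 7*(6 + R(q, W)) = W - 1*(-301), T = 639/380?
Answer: -128817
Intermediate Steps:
T = 639/380 (T = 639*(1/380) = 639/380 ≈ 1.6816)
R(q, W) = 37 + W/7 (R(q, W) = -6 + (W - 1*(-301))/7 = -6 + (W + 301)/7 = -6 + (301 + W)/7 = -6 + (43 + W/7) = 37 + W/7)
-128862 - R(T, -574) = -128862 - (37 + (⅐)*(-574)) = -128862 - (37 - 82) = -128862 - 1*(-45) = -128862 + 45 = -128817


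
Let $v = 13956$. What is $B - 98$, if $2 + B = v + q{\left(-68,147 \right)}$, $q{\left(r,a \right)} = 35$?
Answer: $13891$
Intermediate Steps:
$B = 13989$ ($B = -2 + \left(13956 + 35\right) = -2 + 13991 = 13989$)
$B - 98 = 13989 - 98 = 13891$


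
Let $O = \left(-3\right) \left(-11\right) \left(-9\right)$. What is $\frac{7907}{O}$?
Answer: $- \frac{7907}{297} \approx -26.623$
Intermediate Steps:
$O = -297$ ($O = 33 \left(-9\right) = -297$)
$\frac{7907}{O} = \frac{7907}{-297} = 7907 \left(- \frac{1}{297}\right) = - \frac{7907}{297}$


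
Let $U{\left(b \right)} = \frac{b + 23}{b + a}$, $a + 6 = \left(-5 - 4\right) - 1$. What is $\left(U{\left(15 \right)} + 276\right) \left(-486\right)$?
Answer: $-115668$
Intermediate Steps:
$a = -16$ ($a = -6 - 10 = -16$)
$U{\left(b \right)} = \frac{23 + b}{-16 + b}$ ($U{\left(b \right)} = \frac{b + 23}{b - 16} = \frac{23 + b}{-16 + b}$)
$\left(U{\left(15 \right)} + 276\right) \left(-486\right) = \left(\frac{23 + 15}{-16 + 15} + 276\right) \left(-486\right) = \left(\frac{1}{-1} \cdot 38 + 276\right) \left(-486\right) = \left(\left(-1\right) 38 + 276\right) \left(-486\right) = \left(-38 + 276\right) \left(-486\right) = 238 \left(-486\right) = -115668$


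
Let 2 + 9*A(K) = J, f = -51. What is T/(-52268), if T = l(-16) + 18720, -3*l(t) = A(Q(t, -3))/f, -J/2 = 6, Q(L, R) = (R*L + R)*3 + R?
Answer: -12888713/35986518 ≈ -0.35815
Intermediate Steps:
Q(L, R) = 4*R + 3*L*R (Q(L, R) = (L*R + R)*3 + R = (R + L*R)*3 + R = (3*R + 3*L*R) + R = 4*R + 3*L*R)
J = -12 (J = -2*6 = -12)
A(K) = -14/9 (A(K) = -2/9 + (⅑)*(-12) = -2/9 - 4/3 = -14/9)
l(t) = -14/1377 (l(t) = -(-14)/(27*(-51)) = -(-14)*(-1)/(27*51) = -⅓*14/459 = -14/1377)
T = 25777426/1377 (T = -14/1377 + 18720 = 25777426/1377 ≈ 18720.)
T/(-52268) = (25777426/1377)/(-52268) = (25777426/1377)*(-1/52268) = -12888713/35986518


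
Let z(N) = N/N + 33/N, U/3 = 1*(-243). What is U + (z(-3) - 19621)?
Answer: -20360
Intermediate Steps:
U = -729 (U = 3*(1*(-243)) = 3*(-243) = -729)
z(N) = 1 + 33/N
U + (z(-3) - 19621) = -729 + ((33 - 3)/(-3) - 19621) = -729 + (-⅓*30 - 19621) = -729 + (-10 - 19621) = -729 - 19631 = -20360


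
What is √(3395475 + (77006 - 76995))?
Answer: √3395486 ≈ 1842.7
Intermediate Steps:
√(3395475 + (77006 - 76995)) = √(3395475 + 11) = √3395486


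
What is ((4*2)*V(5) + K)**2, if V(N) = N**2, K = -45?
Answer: 24025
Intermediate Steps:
((4*2)*V(5) + K)**2 = ((4*2)*5**2 - 45)**2 = (8*25 - 45)**2 = (200 - 45)**2 = 155**2 = 24025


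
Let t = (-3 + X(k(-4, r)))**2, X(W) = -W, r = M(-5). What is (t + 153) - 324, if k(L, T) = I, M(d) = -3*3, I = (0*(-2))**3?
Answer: -162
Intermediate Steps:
I = 0 (I = 0**3 = 0)
M(d) = -9
r = -9
k(L, T) = 0
t = 9 (t = (-3 - 1*0)**2 = (-3 + 0)**2 = (-3)**2 = 9)
(t + 153) - 324 = (9 + 153) - 324 = 162 - 324 = -162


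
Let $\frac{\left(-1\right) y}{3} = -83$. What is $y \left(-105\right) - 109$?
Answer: $-26254$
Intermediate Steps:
$y = 249$ ($y = \left(-3\right) \left(-83\right) = 249$)
$y \left(-105\right) - 109 = 249 \left(-105\right) - 109 = -26145 - 109 = -26254$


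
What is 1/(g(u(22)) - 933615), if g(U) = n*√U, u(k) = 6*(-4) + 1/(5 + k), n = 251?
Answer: -25207605/23534238903722 - 753*I*√1941/23534238903722 ≈ -1.0711e-6 - 1.4096e-9*I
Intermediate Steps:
u(k) = -24 + 1/(5 + k)
g(U) = 251*√U
1/(g(u(22)) - 933615) = 1/(251*√((-119 - 24*22)/(5 + 22)) - 933615) = 1/(251*√((-119 - 528)/27) - 933615) = 1/(251*√((1/27)*(-647)) - 933615) = 1/(251*√(-647/27) - 933615) = 1/(251*(I*√1941/9) - 933615) = 1/(251*I*√1941/9 - 933615) = 1/(-933615 + 251*I*√1941/9)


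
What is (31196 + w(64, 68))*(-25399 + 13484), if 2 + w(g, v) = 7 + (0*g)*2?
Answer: -371759915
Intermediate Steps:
w(g, v) = 5 (w(g, v) = -2 + (7 + (0*g)*2) = -2 + (7 + 0*2) = -2 + (7 + 0) = -2 + 7 = 5)
(31196 + w(64, 68))*(-25399 + 13484) = (31196 + 5)*(-25399 + 13484) = 31201*(-11915) = -371759915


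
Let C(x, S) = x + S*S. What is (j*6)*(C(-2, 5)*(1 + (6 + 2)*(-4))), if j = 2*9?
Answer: -77004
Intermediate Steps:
C(x, S) = x + S²
j = 18
(j*6)*(C(-2, 5)*(1 + (6 + 2)*(-4))) = (18*6)*((-2 + 5²)*(1 + (6 + 2)*(-4))) = 108*((-2 + 25)*(1 + 8*(-4))) = 108*(23*(1 - 32)) = 108*(23*(-31)) = 108*(-713) = -77004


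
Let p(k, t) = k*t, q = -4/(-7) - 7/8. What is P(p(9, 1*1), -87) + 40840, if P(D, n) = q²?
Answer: 128074529/3136 ≈ 40840.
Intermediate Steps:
q = -17/56 (q = -4*(-⅐) - 7*⅛ = 4/7 - 7/8 = -17/56 ≈ -0.30357)
P(D, n) = 289/3136 (P(D, n) = (-17/56)² = 289/3136)
P(p(9, 1*1), -87) + 40840 = 289/3136 + 40840 = 128074529/3136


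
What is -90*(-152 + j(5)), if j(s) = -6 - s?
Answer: 14670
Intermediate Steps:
-90*(-152 + j(5)) = -90*(-152 + (-6 - 1*5)) = -90*(-152 + (-6 - 5)) = -90*(-152 - 11) = -90*(-163) = 14670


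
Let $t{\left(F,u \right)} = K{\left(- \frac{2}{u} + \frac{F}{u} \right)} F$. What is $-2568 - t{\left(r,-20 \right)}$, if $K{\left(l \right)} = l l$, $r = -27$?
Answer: $- \frac{1004493}{400} \approx -2511.2$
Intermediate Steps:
$K{\left(l \right)} = l^{2}$
$t{\left(F,u \right)} = F \left(- \frac{2}{u} + \frac{F}{u}\right)^{2}$ ($t{\left(F,u \right)} = \left(- \frac{2}{u} + \frac{F}{u}\right)^{2} F = F \left(- \frac{2}{u} + \frac{F}{u}\right)^{2}$)
$-2568 - t{\left(r,-20 \right)} = -2568 - - \frac{27 \left(-2 - 27\right)^{2}}{400} = -2568 - \left(-27\right) \frac{1}{400} \left(-29\right)^{2} = -2568 - \left(-27\right) \frac{1}{400} \cdot 841 = -2568 - - \frac{22707}{400} = -2568 + \frac{22707}{400} = - \frac{1004493}{400}$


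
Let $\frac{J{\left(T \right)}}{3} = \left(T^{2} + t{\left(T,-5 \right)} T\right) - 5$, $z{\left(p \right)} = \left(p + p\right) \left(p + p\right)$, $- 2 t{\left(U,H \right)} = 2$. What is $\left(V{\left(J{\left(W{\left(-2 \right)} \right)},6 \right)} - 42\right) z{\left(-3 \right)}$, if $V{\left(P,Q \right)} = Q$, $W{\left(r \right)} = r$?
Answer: $-1296$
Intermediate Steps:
$t{\left(U,H \right)} = -1$ ($t{\left(U,H \right)} = \left(- \frac{1}{2}\right) 2 = -1$)
$z{\left(p \right)} = 4 p^{2}$ ($z{\left(p \right)} = 2 p 2 p = 4 p^{2}$)
$J{\left(T \right)} = -15 - 3 T + 3 T^{2}$ ($J{\left(T \right)} = 3 \left(\left(T^{2} - T\right) - 5\right) = 3 \left(-5 + T^{2} - T\right) = -15 - 3 T + 3 T^{2}$)
$\left(V{\left(J{\left(W{\left(-2 \right)} \right)},6 \right)} - 42\right) z{\left(-3 \right)} = \left(6 - 42\right) 4 \left(-3\right)^{2} = - 36 \cdot 4 \cdot 9 = \left(-36\right) 36 = -1296$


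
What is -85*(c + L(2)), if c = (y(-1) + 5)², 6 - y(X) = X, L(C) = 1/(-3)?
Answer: -36635/3 ≈ -12212.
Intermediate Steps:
L(C) = -⅓
y(X) = 6 - X
c = 144 (c = ((6 - 1*(-1)) + 5)² = ((6 + 1) + 5)² = (7 + 5)² = 12² = 144)
-85*(c + L(2)) = -85*(144 - ⅓) = -85*431/3 = -36635/3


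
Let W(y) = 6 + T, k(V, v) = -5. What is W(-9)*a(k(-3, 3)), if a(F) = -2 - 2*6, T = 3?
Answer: -126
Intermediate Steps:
a(F) = -14 (a(F) = -2 - 12 = -14)
W(y) = 9 (W(y) = 6 + 3 = 9)
W(-9)*a(k(-3, 3)) = 9*(-14) = -126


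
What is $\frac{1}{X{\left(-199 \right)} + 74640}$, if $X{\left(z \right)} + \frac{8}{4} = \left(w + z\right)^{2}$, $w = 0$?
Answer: $\frac{1}{114239} \approx 8.7536 \cdot 10^{-6}$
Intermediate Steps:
$X{\left(z \right)} = -2 + z^{2}$ ($X{\left(z \right)} = -2 + \left(0 + z\right)^{2} = -2 + z^{2}$)
$\frac{1}{X{\left(-199 \right)} + 74640} = \frac{1}{\left(-2 + \left(-199\right)^{2}\right) + 74640} = \frac{1}{\left(-2 + 39601\right) + 74640} = \frac{1}{39599 + 74640} = \frac{1}{114239}$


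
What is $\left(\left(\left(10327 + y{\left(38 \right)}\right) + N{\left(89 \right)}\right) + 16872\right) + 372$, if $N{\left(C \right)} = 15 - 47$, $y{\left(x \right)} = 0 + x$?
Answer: $27577$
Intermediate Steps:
$y{\left(x \right)} = x$
$N{\left(C \right)} = -32$
$\left(\left(\left(10327 + y{\left(38 \right)}\right) + N{\left(89 \right)}\right) + 16872\right) + 372 = \left(\left(\left(10327 + 38\right) - 32\right) + 16872\right) + 372 = \left(\left(10365 - 32\right) + 16872\right) + 372 = \left(10333 + 16872\right) + 372 = 27205 + 372 = 27577$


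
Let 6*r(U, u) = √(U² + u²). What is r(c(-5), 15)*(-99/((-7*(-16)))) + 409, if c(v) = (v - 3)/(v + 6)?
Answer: 91055/224 ≈ 406.50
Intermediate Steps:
c(v) = (-3 + v)/(6 + v)
r(U, u) = √(U² + u²)/6
r(c(-5), 15)*(-99/((-7*(-16)))) + 409 = (√(((-3 - 5)/(6 - 5))² + 15²)/6)*(-99/((-7*(-16)))) + 409 = (√((-8/1)² + 225)/6)*(-99/112) + 409 = (√((1*(-8))² + 225)/6)*(-99*1/112) + 409 = (√((-8)² + 225)/6)*(-99/112) + 409 = (√(64 + 225)/6)*(-99/112) + 409 = (√289/6)*(-99/112) + 409 = ((⅙)*17)*(-99/112) + 409 = (17/6)*(-99/112) + 409 = -561/224 + 409 = 91055/224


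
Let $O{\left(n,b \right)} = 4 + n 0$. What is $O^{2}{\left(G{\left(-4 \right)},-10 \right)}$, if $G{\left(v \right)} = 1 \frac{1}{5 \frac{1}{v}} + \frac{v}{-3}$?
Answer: $16$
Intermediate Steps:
$G{\left(v \right)} = - \frac{2 v}{15}$ ($G{\left(v \right)} = 1 \frac{v}{5} + v \left(- \frac{1}{3}\right) = \frac{v}{5} - \frac{v}{3} = - \frac{2 v}{15}$)
$O{\left(n,b \right)} = 4$ ($O{\left(n,b \right)} = 4 + 0 = 4$)
$O^{2}{\left(G{\left(-4 \right)},-10 \right)} = 4^{2} = 16$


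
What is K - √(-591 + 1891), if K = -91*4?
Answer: -364 - 10*√13 ≈ -400.06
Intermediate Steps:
K = -364
K - √(-591 + 1891) = -364 - √(-591 + 1891) = -364 - √1300 = -364 - 10*√13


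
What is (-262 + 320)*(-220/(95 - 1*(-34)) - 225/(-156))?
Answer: -51185/3354 ≈ -15.261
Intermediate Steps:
(-262 + 320)*(-220/(95 - 1*(-34)) - 225/(-156)) = 58*(-220/(95 + 34) - 225*(-1/156)) = 58*(-220/129 + 75/52) = 58*(-1765/6708) = -51185/3354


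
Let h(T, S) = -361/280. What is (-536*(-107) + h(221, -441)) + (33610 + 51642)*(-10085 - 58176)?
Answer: -1629412237961/280 ≈ -5.8193e+9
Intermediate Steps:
h(T, S) = -361/280 (h(T, S) = -361*1/280 = -361/280)
(-536*(-107) + h(221, -441)) + (33610 + 51642)*(-10085 - 58176) = (-536*(-107) - 361/280) + (33610 + 51642)*(-10085 - 58176) = (57352 - 361/280) + 85252*(-68261) = 16058199/280 - 5819386772 = -1629412237961/280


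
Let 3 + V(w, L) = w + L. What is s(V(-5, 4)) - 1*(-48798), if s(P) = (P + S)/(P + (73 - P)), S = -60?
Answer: 3562190/73 ≈ 48797.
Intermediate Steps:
V(w, L) = -3 + L + w (V(w, L) = -3 + (w + L) = -3 + (L + w) = -3 + L + w)
s(P) = -60/73 + P/73 (s(P) = (P - 60)/(P + (73 - P)) = (-60 + P)/73 = (-60 + P)*(1/73) = -60/73 + P/73)
s(V(-5, 4)) - 1*(-48798) = (-60/73 + (-3 + 4 - 5)/73) - 1*(-48798) = (-60/73 + (1/73)*(-4)) + 48798 = (-60/73 - 4/73) + 48798 = -64/73 + 48798 = 3562190/73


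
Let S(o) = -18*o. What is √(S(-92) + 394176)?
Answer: 2*√98958 ≈ 629.15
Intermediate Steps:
√(S(-92) + 394176) = √(-18*(-92) + 394176) = √(1656 + 394176) = √395832 = 2*√98958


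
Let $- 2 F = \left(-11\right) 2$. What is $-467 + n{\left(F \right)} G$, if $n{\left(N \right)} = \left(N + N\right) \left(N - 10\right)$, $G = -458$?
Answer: $-10543$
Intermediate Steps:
$F = 11$ ($F = - \frac{\left(-11\right) 2}{2} = \left(- \frac{1}{2}\right) \left(-22\right) = 11$)
$n{\left(N \right)} = 2 N \left(-10 + N\right)$
$-467 + n{\left(F \right)} G = -467 + 2 \cdot 11 \left(-10 + 11\right) \left(-458\right) = -467 + 2 \cdot 11 \cdot 1 \left(-458\right) = -467 + 22 \left(-458\right) = -467 - 10076 = -10543$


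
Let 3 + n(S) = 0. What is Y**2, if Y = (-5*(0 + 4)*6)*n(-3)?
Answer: 129600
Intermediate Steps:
n(S) = -3 (n(S) = -3 + 0 = -3)
Y = 360 (Y = (-5*(0 + 4)*6)*(-3) = (-5*4*6)*(-3) = -20*6*(-3) = -120*(-3) = 360)
Y**2 = 360**2 = 129600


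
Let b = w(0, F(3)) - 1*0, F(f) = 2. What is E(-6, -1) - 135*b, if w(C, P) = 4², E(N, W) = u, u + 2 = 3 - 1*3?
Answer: -2162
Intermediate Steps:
u = -2 (u = -2 + (3 - 1*3) = -2 + (3 - 3) = -2 + 0 = -2)
E(N, W) = -2
w(C, P) = 16
b = 16 (b = 16 - 1*0 = 16 + 0 = 16)
E(-6, -1) - 135*b = -2 - 135*16 = -2 - 2160 = -2162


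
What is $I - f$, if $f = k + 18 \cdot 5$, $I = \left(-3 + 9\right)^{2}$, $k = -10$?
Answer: $-44$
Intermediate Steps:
$I = 36$ ($I = 6^{2} = 36$)
$f = 80$ ($f = -10 + 18 \cdot 5 = -10 + 90 = 80$)
$I - f = 36 - 80 = -44$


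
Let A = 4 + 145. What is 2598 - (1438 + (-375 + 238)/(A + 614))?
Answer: 885217/763 ≈ 1160.2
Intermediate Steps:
A = 149
2598 - (1438 + (-375 + 238)/(A + 614)) = 2598 - (1438 + (-375 + 238)/(149 + 614)) = 2598 - (1438 - 137/763) = 2598 - 1*1097057/763 = 2598 - 1097057/763 = 885217/763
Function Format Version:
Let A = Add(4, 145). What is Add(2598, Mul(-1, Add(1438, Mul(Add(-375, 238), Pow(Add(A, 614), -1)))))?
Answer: Rational(885217, 763) ≈ 1160.2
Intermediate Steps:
A = 149
Add(2598, Mul(-1, Add(1438, Mul(Add(-375, 238), Pow(Add(A, 614), -1))))) = Add(2598, Mul(-1, Add(1438, Mul(Add(-375, 238), Pow(Add(149, 614), -1))))) = Add(2598, Mul(-1, Add(1438, Mul(-137, Pow(763, -1))))) = Add(2598, Mul(-1, Add(1438, Mul(-137, Rational(1, 763))))) = Add(2598, Mul(-1, Add(1438, Rational(-137, 763)))) = Add(2598, Mul(-1, Rational(1097057, 763))) = Add(2598, Rational(-1097057, 763)) = Rational(885217, 763)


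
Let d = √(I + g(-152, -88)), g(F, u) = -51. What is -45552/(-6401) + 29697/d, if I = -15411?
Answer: 45552/6401 - 9899*I*√1718/1718 ≈ 7.1164 - 238.82*I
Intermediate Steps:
d = 3*I*√1718 (d = √(-15411 - 51) = √(-15462) = 3*I*√1718 ≈ 124.35*I)
-45552/(-6401) + 29697/d = -45552/(-6401) + 29697/((3*I*√1718)) = -45552*(-1/6401) + 29697*(-I*√1718/5154) = 45552/6401 - 9899*I*√1718/1718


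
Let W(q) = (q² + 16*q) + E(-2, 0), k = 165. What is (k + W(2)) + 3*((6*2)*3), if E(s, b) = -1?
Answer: 308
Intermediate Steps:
W(q) = -1 + q² + 16*q (W(q) = (q² + 16*q) - 1 = -1 + q² + 16*q)
(k + W(2)) + 3*((6*2)*3) = (165 + (-1 + 2² + 16*2)) + 3*((6*2)*3) = (165 + (-1 + 4 + 32)) + 3*(12*3) = (165 + 35) + 3*36 = 200 + 108 = 308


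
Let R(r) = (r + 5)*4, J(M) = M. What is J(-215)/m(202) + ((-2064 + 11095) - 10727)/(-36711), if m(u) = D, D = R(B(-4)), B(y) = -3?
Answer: -7879297/293688 ≈ -26.829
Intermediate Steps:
R(r) = 20 + 4*r (R(r) = (5 + r)*4 = 20 + 4*r)
D = 8 (D = 20 + 4*(-3) = 20 - 12 = 8)
m(u) = 8
J(-215)/m(202) + ((-2064 + 11095) - 10727)/(-36711) = -215/8 + ((-2064 + 11095) - 10727)/(-36711) = -215*⅛ + (9031 - 10727)*(-1/36711) = -215/8 - 1696*(-1/36711) = -215/8 + 1696/36711 = -7879297/293688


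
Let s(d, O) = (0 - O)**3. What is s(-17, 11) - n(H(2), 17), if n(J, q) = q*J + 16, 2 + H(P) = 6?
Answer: -1415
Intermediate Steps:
H(P) = 4 (H(P) = -2 + 6 = 4)
s(d, O) = -O**3 (s(d, O) = (-O)**3 = -O**3)
n(J, q) = 16 + J*q (n(J, q) = J*q + 16 = 16 + J*q)
s(-17, 11) - n(H(2), 17) = -1*11**3 - (16 + 4*17) = -1*1331 - (16 + 68) = -1331 - 1*84 = -1331 - 84 = -1415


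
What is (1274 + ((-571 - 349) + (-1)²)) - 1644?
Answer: -1289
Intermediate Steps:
(1274 + ((-571 - 349) + (-1)²)) - 1644 = (1274 + (-920 + 1)) - 1644 = (1274 - 919) - 1644 = 355 - 1644 = -1289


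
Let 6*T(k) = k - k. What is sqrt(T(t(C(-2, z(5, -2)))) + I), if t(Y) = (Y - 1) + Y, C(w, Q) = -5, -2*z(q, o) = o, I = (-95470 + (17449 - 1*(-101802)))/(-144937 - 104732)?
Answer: I*sqrt(73300969)/27741 ≈ 0.30863*I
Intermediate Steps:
I = -7927/83223 (I = (-95470 + (17449 + 101802))/(-249669) = (-95470 + 119251)*(-1/249669) = 23781*(-1/249669) = -7927/83223 ≈ -0.095250)
z(q, o) = -o/2
t(Y) = -1 + 2*Y (t(Y) = (-1 + Y) + Y = -1 + 2*Y)
T(k) = 0 (T(k) = (k - k)/6 = (1/6)*0 = 0)
sqrt(T(t(C(-2, z(5, -2)))) + I) = sqrt(0 - 7927/83223) = sqrt(-7927/83223) = I*sqrt(73300969)/27741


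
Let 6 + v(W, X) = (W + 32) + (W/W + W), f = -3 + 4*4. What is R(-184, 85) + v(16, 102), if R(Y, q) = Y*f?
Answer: -2333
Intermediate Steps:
f = 13 (f = -3 + 16 = 13)
R(Y, q) = 13*Y (R(Y, q) = Y*13 = 13*Y)
v(W, X) = 27 + 2*W (v(W, X) = -6 + ((W + 32) + (W/W + W)) = -6 + ((32 + W) + (1 + W)) = -6 + (33 + 2*W) = 27 + 2*W)
R(-184, 85) + v(16, 102) = 13*(-184) + (27 + 2*16) = -2392 + (27 + 32) = -2392 + 59 = -2333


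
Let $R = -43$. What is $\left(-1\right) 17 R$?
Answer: $731$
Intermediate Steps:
$\left(-1\right) 17 R = \left(-1\right) 17 \left(-43\right) = \left(-17\right) \left(-43\right) = 731$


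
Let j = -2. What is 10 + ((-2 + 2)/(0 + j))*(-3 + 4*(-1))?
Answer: 10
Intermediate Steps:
10 + ((-2 + 2)/(0 + j))*(-3 + 4*(-1)) = 10 + ((-2 + 2)/(0 - 2))*(-3 + 4*(-1)) = 10 + (0/(-2))*(-3 - 4) = 10 + (0*(-1/2))*(-7) = 10 + 0*(-7) = 10 + 0 = 10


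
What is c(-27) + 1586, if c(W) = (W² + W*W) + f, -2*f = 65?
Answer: 6023/2 ≈ 3011.5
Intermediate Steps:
f = -65/2 (f = -½*65 = -65/2 ≈ -32.500)
c(W) = -65/2 + 2*W² (c(W) = (W² + W*W) - 65/2 = (W² + W²) - 65/2 = 2*W² - 65/2 = -65/2 + 2*W²)
c(-27) + 1586 = (-65/2 + 2*(-27)²) + 1586 = (-65/2 + 2*729) + 1586 = (-65/2 + 1458) + 1586 = 2851/2 + 1586 = 6023/2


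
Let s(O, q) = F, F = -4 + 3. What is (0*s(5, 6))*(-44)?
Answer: 0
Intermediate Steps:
F = -1
s(O, q) = -1
(0*s(5, 6))*(-44) = (0*(-1))*(-44) = 0*(-44) = 0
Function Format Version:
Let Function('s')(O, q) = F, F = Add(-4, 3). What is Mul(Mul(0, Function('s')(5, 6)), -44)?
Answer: 0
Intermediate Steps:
F = -1
Function('s')(O, q) = -1
Mul(Mul(0, Function('s')(5, 6)), -44) = Mul(Mul(0, -1), -44) = Mul(0, -44) = 0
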